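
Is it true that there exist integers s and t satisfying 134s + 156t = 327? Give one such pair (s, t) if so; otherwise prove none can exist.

Any value of 134s + 156t is a multiple of gcd(134, 156) = 2.
But 327 is not a multiple of 2 (it leaves remainder 1).
Therefore 134s + 156t = 327 has no solution in integers.

No, no such integers exist.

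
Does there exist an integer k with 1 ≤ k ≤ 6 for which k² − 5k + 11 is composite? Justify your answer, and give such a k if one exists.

There is no such integer k in that range.

The values for k = 1, 2, …, 6 are 7, 5, 5, 7, 11, 17, and each of these is prime.
So no value in the range makes the expression composite.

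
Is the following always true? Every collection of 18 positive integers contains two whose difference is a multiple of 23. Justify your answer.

Consider the 18 integers 46, 47, …, 63. They lie in distinct residue classes modulo 23, since 18 ≤ 23.
The differences between them range over 1, …, 17, none of which is divisible by 23.

No, the set {46, 47, 48, 49, 50, 51, 52, 53, 54, 55, 56, 57, 58, 59, 60, 61, 62, 63} is a counterexample.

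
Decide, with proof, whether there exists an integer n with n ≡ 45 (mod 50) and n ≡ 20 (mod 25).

n = 45

The moduli are not coprime: gcd(50, 25) = 25. Compatibility requires 25 ∣ (20 − 45) = -25, which holds, so solutions exist.
In fact n = 45 itself already satisfies 45 mod 25 = 20.
Check: 45 mod 50 = 45, 45 mod 25 = 20. ✓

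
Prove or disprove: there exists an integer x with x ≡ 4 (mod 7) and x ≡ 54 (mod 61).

x = 298

The moduli 7 and 61 are coprime, so by the Chinese Remainder Theorem a unique solution modulo 427 exists.
Write x = 4 + 7t and require 4 + 7t ≡ 54 (mod 61), i.e. 7t ≡ 50 (mod 61).
Note 7·35 = 245 ≡ 1 (mod 61) (as 245 − 1 = 4·61), so 7⁻¹ ≡ 35.
Therefore t ≡ 35·50 = 1750 ≡ 42 (mod 61).
Taking t = 42 gives x = 4 + 7·42 = 298.
Check: 298 mod 7 = 4, 298 mod 61 = 54. ✓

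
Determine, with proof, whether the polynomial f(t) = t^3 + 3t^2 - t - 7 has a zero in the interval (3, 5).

f has no root in that interval.

The endpoint values f(3) = 44 and f(5) = 188 are both positive. Claim: f(t) > 0 for every t in (3, 5).
Shift to the endpoint 3: with t = 3 + u (0 < u < 2), one computes f(3 + u) = u^3 + 12u^2 + 44u + 44.
The nonzero coefficients here are all positive, so for u > 0 every term is positive (or zero), and the constant term 44 is strictly positive.
So f is strictly positive on (3, 5); no root exists in the interval.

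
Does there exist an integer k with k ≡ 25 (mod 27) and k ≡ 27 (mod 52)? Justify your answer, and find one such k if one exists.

gcd(27, 52) = 1, so the Chinese Remainder Theorem guarantees exactly one residue class mod 1404 satisfying both.
Write k = 25 + 27t and require 25 + 27t ≡ 27 (mod 52), i.e. 27t ≡ 2 (mod 52).
To invert 27 modulo 52: 52 = 1·27 + 25, 27 = 1·25 + 2, 25 = 12·2 + 1, 2 = 2·1 + 0, and unwinding, 1 = 25 − 12·2 = 25 − 12·(27 − 1·25) = −12·27 + 13·25 = −12·27 + 13·(52 − 1·27) = 13·52 − 25·27. Thus 27⁻¹ ≡ -25 ≡ 27 (mod 52).
Therefore t ≡ 27·2 = 54 ≡ 2 (mod 52).
With t = 2: k = 25 + 27·2 = 79.
Indeed 79 ≡ 25 (mod 27) and 79 ≡ 27 (mod 52).

k = 79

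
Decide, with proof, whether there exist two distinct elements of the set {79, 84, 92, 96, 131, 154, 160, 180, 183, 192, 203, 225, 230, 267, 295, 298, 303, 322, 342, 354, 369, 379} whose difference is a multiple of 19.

84 mod 19 = 8 and 160 mod 19 = 8, so 160 − 84 = 76 = 4·19.

84 and 160 are such a pair.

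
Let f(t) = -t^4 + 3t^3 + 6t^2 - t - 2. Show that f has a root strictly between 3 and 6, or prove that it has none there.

Yes, f has a root in the interval.

f(3) = 49 and f(6) = -440, which have opposite signs.
As a polynomial, f is continuous on every closed interval.
By the Intermediate Value Theorem f must vanish at some point of (3, 6).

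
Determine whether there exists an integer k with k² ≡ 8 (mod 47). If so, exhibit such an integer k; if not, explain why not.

k = 14

Take k = 14. Then 14² = 196 = 4·47 + 8, so 14² ≡ 8 (mod 47).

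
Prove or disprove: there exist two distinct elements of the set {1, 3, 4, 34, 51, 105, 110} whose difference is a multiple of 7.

Two integers differ by a multiple of 7 exactly when they have the same residue mod 7. The residues are 1↦1, 3↦3, 4↦4, 34↦6, 51↦2, 105↦0, 110↦5.
All 7 residues are distinct, so no two elements differ by a multiple of 7.

No, no such pair exists.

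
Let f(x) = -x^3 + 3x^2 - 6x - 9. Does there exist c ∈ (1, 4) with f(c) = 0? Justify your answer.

f(1) = -13 and f(4) = -49, both negative.
The derivative f'(x) = -3x^2 + 6x - 6 is a quadratic with discriminant 6² − 4·(-3)·(-6) = -36 < 0; it never vanishes, so it is always negative (sign of the leading coefficient).
Hence f is strictly decreasing on ℝ, and in particular on [1, 4]. A strictly monotone function with same-sign endpoint values stays negative on the whole interval, so f has no zero in (1, 4).

No such root exists.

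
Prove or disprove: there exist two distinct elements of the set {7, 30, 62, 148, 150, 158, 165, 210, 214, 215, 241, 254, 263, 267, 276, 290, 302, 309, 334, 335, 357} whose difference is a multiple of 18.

Yes: 7 and 241.

Reduce each element mod 18: 7↦7, 30↦12, 62↦8, 148↦4, 150↦6, 158↦14, 165↦3, 210↦12, 214↦16, 215↦17, 241↦7, 254↦2, 263↦11, 267↦15, 276↦6, 290↦2, 302↦14, 309↦3, 334↦10, 335↦11, 357↦15. The residue 7 repeats (at 7 and 241), and 241 − 7 = 234 = 13·18.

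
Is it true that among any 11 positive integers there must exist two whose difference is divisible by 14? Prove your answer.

No, the set {62, 63, 64, 65, 66, 67, 68, 69, 70, 71, 72} is a counterexample.

Try 11 consecutive integers, 62, 63, …, 72. Their remainders mod 14 are 6, 7, 8, 9, 10, 11, 12, 13, 0, 1, 2 — pairwise different, as any 11 ≤ 14 consecutive integers have distinct residues.
Any two of them differ by at most 10 < 14 and by at least 1, so no difference is a multiple of 14.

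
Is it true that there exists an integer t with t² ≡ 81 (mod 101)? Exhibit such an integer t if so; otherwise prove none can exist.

Take t = 9. Then 9² = 81, and since 0 ≤ 81 < 101 this is already reduced: 9² ≡ 81 (mod 101).

t = 9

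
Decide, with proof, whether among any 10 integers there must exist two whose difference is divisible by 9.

Yes.

Each integer lies in one of the 9 residue classes modulo 9.
Placing 10 integers into 9 classes, some class receives at least two — say a and b.
Equal remainders mean a − b ≡ 0 (mod 9), so 9 divides their difference.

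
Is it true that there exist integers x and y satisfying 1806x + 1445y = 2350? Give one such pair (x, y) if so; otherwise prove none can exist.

Since gcd(1806, 1445) = 1, every integer is an integer combination of 1806 and 1445.
Dividing repeatedly: 1806 = 1·1445 + 361, 1445 = 4·361 + 1, 361 = 361·1 + 0.
Working back up the chain: 1 = 1445 − 4·361 = 1445 − 4·(1806 − 1·1445) = −4·1806 + 5·1445. So 1806·(-4) + 1445·5 = 1.
Multiplying through by 2350: x = (-4)·2350 = -9400, y = 5·2350 = 11750 is a solution.
Shifting by a multiple of (1445, −1806) keeps it a solution: x = -9400 + 7·1445 = 715, y = 11750 − 7·1806 = -892.
Check: 1806·715 + 1445·(-892) = 1291290 − 1288940 = 2350. ✓

x = 715, y = -892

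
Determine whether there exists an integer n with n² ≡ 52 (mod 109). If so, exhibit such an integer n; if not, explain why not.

Apply Euler's criterion with the prime 109: 52 is a quadratic residue iff 52^54 ≡ 1 (mod 109), and a non-residue iff it is ≡ −1.
Repeated squaring mod 109: 52^2 = 2704 ≡ 88; 52^4 ≡ 88² = 7744 ≡ 5; 52^8 ≡ 5² = 25 ≡ 25; 52^16 ≡ 25² = 625 ≡ 80; 52^32 ≡ 80² = 6400 ≡ 78.
Since 54 = 32 + 16 + 4 + 2, 52^54 ≡ 78 · 80 · 5 · 88; multiplying out mod 109: 78·80 = 6240 ≡ 27, then 27·5 = 135 ≡ 26, then 26·88 = 2288 ≡ 108. Thus 52^54 ≡ 108 ≡ −1 (mod 109).
The value −1 means 52 is a non-residue modulo 109, so n² ≡ 52 (mod 109) is impossible.

There is no such integer.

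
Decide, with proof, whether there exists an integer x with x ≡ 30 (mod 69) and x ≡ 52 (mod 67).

Since 69 and 67 share no common factor, CRT says the pair of congruences has a solution (unique mod 4623).
Write x = 30 + 69t and require 30 + 69t ≡ 52 (mod 67), i.e. 69t ≡ 22 (mod 67).
69 ≡ 2 (mod 67), so this reads 2t ≡ 22 (mod 67). Invert 2 mod 67 by the Euclidean algorithm: 67 = 33·2 + 1, 2 = 2·1 + 0; back-substituting, 1 = 67 − 33·2. Hence 2·(-33) ≡ 1, so 2⁻¹ ≡ -33 ≡ 34 (mod 67).
Therefore t ≡ 34·22 = 748 ≡ 11 (mod 67).
Taking t = 11 gives x = 30 + 69·11 = 789.
Check: 789 mod 69 = 30, 789 mod 67 = 52. ✓

x = 789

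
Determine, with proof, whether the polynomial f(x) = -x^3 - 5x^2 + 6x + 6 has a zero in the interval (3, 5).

No such root exists.

The endpoint values f(3) = -48 and f(5) = -214 are both negative. Claim: f(x) < 0 for every x in (3, 5).
Substitute x = 3 + u, where 0 < u < 2 on the interval. Expanding, f(3 + u) = -u^3 - 14u^2 - 51u - 48.
The nonzero coefficients here are all negative, so for u > 0 every term is negative (or zero), and the constant term -48 is strictly negative.
Therefore f(x) < 0 throughout (3, 5), and f has no zero there.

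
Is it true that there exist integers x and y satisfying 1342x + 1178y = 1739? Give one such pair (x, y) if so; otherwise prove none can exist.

No, no such integers exist.

Both 1342 and 1178 are divisible by gcd(1342, 1178) = 2, hence so is any combination 1342x + 1178y.
However 1739 leaves remainder 1 on division by 2.
Therefore 1342x + 1178y = 1739 has no solution in integers.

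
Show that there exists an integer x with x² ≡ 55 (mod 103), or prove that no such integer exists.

x = 63

x = 63 works: 63² = 3969, and 3969 − 55 = 3914 = 38·103.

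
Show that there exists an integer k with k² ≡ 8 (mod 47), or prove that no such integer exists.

k = 14 works: 14² = 196, and 196 − 8 = 188 = 4·47.

k = 14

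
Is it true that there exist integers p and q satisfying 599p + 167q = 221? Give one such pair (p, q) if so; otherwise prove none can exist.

p = 21, q = -74

Since gcd(599, 167) = 1, every integer is an integer combination of 599 and 167.
Euclidean algorithm: 599 = 3·167 + 98, 167 = 1·98 + 69, 98 = 1·69 + 29, 69 = 2·29 + 11, 29 = 2·11 + 7, 11 = 1·7 + 4, 7 = 1·4 + 3, 4 = 1·3 + 1, 3 = 3·1 + 0.
Back-substituting, 1 = 4 − 1·3 = 4 − (7 − 1·4) = −7 + 2·4 = −7 + 2·(11 − 1·7) = 2·11 − 3·7 = 2·11 − 3·(29 − 2·11) = −3·29 + 8·11 = −3·29 + 8·(69 − 2·29) = 8·69 − 19·29 = 8·69 − 19·(98 − 1·69) = −19·98 + 27·69 = −19·98 + 27·(167 − 1·98) = 27·167 − 46·98 = 27·167 − 46·(599 − 3·167) = −46·599 + 165·167; that is, 599·(-46) + 167·165 = 1.
Times 221: 599·(-10166) + 167·36465 = 221, so (-10166, 36465) solves it.
The general solution is p = -10166 + 167k, q = 36465 − 599k; taking k = 61 gives the smaller pair p = 21, q = -74.
Indeed 599·21 + 167·(-74) = 12579 − 12358 = 221.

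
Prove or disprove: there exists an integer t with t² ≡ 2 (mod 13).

Since (13 − t)² ≡ t² (mod 13), it suffices to square t = 0, 1, …, 6: the residues are 0, 1, 4, 9, 3, 12, 10.
So the quadratic residues mod 13 are {0, 1, 3, 4, 9, 10, 12}, and 2 is not among them.
Therefore t² ≡ 2 (mod 13) has no solution.

No, no such integer exists.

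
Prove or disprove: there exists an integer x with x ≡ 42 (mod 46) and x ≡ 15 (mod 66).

No such integer exists.

gcd(46, 66) = 2. If x ≡ 42 (mod 46) and x ≡ 15 (mod 66), then x ≡ 42 (mod 2) and x ≡ 15 (mod 2).
But 42 mod 2 = 0 while 15 mod 2 = 1, a contradiction.
Therefore no such x exists.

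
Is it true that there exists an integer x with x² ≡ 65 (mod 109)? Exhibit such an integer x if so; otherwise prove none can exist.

No such integer exists.

Apply Euler's criterion with the prime 109: 65 is a quadratic residue iff 65^54 ≡ 1 (mod 109), and a non-residue iff it is ≡ −1.
Squaring successively (mod 109): 65^2 = 4225 ≡ 83; 65^4 ≡ 83² = 6889 ≡ 22; 65^8 ≡ 22² = 484 ≡ 48; 65^16 ≡ 48² = 2304 ≡ 15; 65^32 ≡ 15² = 225 ≡ 7.
Since 54 = 32 + 16 + 4 + 2, 65^54 ≡ 7 · 15 · 22 · 83; multiplying out mod 109: 7·15 = 105 ≡ 105, then 105·22 = 2310 ≡ 21, then 21·83 = 1743 ≡ 108. Thus 65^54 ≡ 108 ≡ −1 (mod 109).
By Euler's criterion 65 is a quadratic non-residue mod 109: no x satisfies x² ≡ 65 (mod 109).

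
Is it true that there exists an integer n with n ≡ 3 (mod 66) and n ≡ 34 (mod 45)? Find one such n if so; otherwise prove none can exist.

gcd(66, 45) = 3. If n ≡ 3 (mod 66) and n ≡ 34 (mod 45), then n ≡ 3 (mod 3) and n ≡ 34 (mod 3).
These are incompatible: 3 − 34 = -31 is not divisible by 3.
So no integer satisfies both congruences.

No, no such integer exists.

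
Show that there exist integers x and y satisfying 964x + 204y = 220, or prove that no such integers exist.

Since gcd(964, 204) = 4 and 220 = 4·55, Bézout's identity guarantees a solution.
Dividing through by 4 reduces the equation to 241x + 51y = 55.
Run the Euclidean algorithm on 241 and 51: 241 = 4·51 + 37, 51 = 1·37 + 14, 37 = 2·14 + 9, 14 = 1·9 + 5, 9 = 1·5 + 4, 5 = 1·4 + 1, 4 = 4·1 + 0.
Working back up the chain: 1 = 5 − 1·4 = 5 − (9 − 1·5) = −9 + 2·5 = −9 + 2·(14 − 1·9) = 2·14 − 3·9 = 2·14 − 3·(37 − 2·14) = −3·37 + 8·14 = −3·37 + 8·(51 − 1·37) = 8·51 − 11·37 = 8·51 − 11·(241 − 4·51) = −11·241 + 52·51. So 241·(-11) + 51·52 = 1.
Scaling by 55 gives the particular solution (x, y) = (-605, 2860).
Adding 12·51 to x and subtracting 12·241 from y gives the tidier solution (7, -32).
Indeed 964·7 + 204·(-32) = 6748 − 6528 = 220.

x = 7, y = -32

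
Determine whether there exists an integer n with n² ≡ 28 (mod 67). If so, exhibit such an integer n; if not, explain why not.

Apply Euler's criterion with the prime 67: 28 is a quadratic residue iff 28^33 ≡ 1 (mod 67), and a non-residue iff it is ≡ −1.
Squaring successively (mod 67): 28^2 = 784 ≡ 47; 28^4 ≡ 47² = 2209 ≡ 65; 28^8 ≡ 65² = 4225 ≡ 4; 28^16 ≡ 4² = 16 ≡ 16; 28^32 ≡ 16² = 256 ≡ 55.
Since 33 = 32 + 1, 28^33 ≡ 55 · 28; multiplying out mod 67: 55·28 = 1540 ≡ 66. Thus 28^33 ≡ 66 ≡ −1 (mod 67).
The value −1 means 28 is a non-residue modulo 67, so n² ≡ 28 (mod 67) is impossible.

No such integer exists.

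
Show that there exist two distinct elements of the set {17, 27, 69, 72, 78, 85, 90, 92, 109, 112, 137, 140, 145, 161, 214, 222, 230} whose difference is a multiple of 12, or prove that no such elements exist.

Reduce each element mod 12: 17↦5, 27↦3, 69↦9, 72↦0, 78↦6, 85↦1, 90↦6, 92↦8, 109↦1, 112↦4, 137↦5, 140↦8, 145↦1, 161↦5, 214↦10, 222↦6, 230↦2. The residue 5 repeats (at 17 and 137), and 137 − 17 = 120 = 10·12.

17 and 137 are such a pair.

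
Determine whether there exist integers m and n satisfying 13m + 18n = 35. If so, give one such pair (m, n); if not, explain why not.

13 and 18 are coprime, so 13m + 18n ranges over all of ℤ.
Dividing repeatedly: 18 = 1·13 + 5, 13 = 2·5 + 3, 5 = 1·3 + 2, 3 = 1·2 + 1, 2 = 2·1 + 0.
Working back up the chain: 1 = 3 − 1·2 = 3 − (5 − 1·3) = −5 + 2·3 = −5 + 2·(13 − 2·5) = 2·13 − 5·5 = 2·13 − 5·(18 − 1·13) = −5·18 + 7·13. So 13·7 + 18·(-5) = 1.
Multiplying through by 35: m = 7·35 = 245, n = (-5)·35 = -175 is a solution.
Subtracting 13·18 from m and adding 13·13 to n gives the tidier solution (11, -6).
Indeed 13·11 + 18·(-6) = 143 − 108 = 35.

m = 11, n = -6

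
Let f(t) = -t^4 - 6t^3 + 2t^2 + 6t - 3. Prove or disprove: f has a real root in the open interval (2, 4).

No such root exists.

The endpoint values f(2) = -47 and f(4) = -587 are both negative. Claim: f(t) < 0 for every t in (2, 4).
Substitute t = 2 + u, where 0 < u < 2 on the interval. Expanding, f(2 + u) = -u^4 - 14u^3 - 58u^2 - 90u - 47.
The nonzero coefficients here are all negative, so for u > 0 every term is negative (or zero), and the constant term -47 is strictly negative.
Therefore f(t) < 0 throughout (2, 4), and f has no zero there.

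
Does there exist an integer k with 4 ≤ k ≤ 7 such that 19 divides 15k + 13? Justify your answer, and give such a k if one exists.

No such integer k in that range exists.

For k = 4, 5, 6, 7 the values of 15k + 13 modulo 19 are 16, 12, 8, 4 respectively.
The residue 0 does not occur, so no k in [4, 7] makes 15k + 13 a multiple of 19.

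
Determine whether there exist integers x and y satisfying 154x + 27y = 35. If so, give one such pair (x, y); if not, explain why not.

154 and 27 are coprime, so 154x + 27y ranges over all of ℤ.
Run the Euclidean algorithm on 154 and 27: 154 = 5·27 + 19, 27 = 1·19 + 8, 19 = 2·8 + 3, 8 = 2·3 + 2, 3 = 1·2 + 1, 2 = 2·1 + 0.
Working back up the chain: 1 = 3 − 1·2 = 3 − (8 − 2·3) = −8 + 3·3 = −8 + 3·(19 − 2·8) = 3·19 − 7·8 = 3·19 − 7·(27 − 1·19) = −7·27 + 10·19 = −7·27 + 10·(154 − 5·27) = 10·154 − 57·27. So 154·10 + 27·(-57) = 1.
Multiplying through by 35: x = 10·35 = 350, y = (-57)·35 = -1995 is a solution.
Shifting by a multiple of (27, −154) keeps it a solution: x = 350 − 12·27 = 26, y = -1995 + 12·154 = -147.
Check: 154·26 + 27·(-147) = 4004 − 3969 = 35. ✓

x = 26, y = -147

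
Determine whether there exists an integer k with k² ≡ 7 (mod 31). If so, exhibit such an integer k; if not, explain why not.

k = 10

Take k = 10. Then 10² = 100 = 3·31 + 7, so 10² ≡ 7 (mod 31).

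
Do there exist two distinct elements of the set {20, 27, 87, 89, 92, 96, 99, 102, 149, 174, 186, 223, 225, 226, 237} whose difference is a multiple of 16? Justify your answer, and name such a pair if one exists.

No such pair exists.

Reduce each element modulo 16: 20↦4, 27↦11, 87↦7, 89↦9, 92↦12, 96↦0, 99↦3, 102↦6, 149↦5, 174↦14, 186↦10, 223↦15, 225↦1, 226↦2, 237↦13.
No residue repeats among the 15 elements, so no pair has difference ≡ 0 (mod 16).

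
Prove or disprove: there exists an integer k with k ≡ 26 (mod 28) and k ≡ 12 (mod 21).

Here gcd(28, 21) = 7, and both 26 and 12 leave remainder 5 mod 7, so the system is consistent.
List candidates k ≡ 26 (mod 28): 26, 54. Modulo 21 these are 5, 12; 54 gives 12 as required.
Check: 54 mod 28 = 26, 54 mod 21 = 12. ✓

k = 54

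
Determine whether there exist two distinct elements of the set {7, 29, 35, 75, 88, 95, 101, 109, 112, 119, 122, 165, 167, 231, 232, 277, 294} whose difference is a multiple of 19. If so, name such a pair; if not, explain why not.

Two integers differ by a multiple of 19 exactly when they have the same residue mod 19. The residues are 7↦7, 29↦10, 35↦16, 75↦18, 88↦12, 95↦0, 101↦6, 109↦14, 112↦17, 119↦5, 122↦8, 165↦13, 167↦15, 231↦3, 232↦4, 277↦11, 294↦9.
These 17 residues are pairwise different, hence no difference of two elements is divisible by 19.

There is no such pair.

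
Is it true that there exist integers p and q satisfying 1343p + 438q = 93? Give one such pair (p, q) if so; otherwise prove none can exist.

1343 and 438 are coprime, so 1343p + 438q ranges over all of ℤ.
Run the Euclidean algorithm on 1343 and 438: 1343 = 3·438 + 29, 438 = 15·29 + 3, 29 = 9·3 + 2, 3 = 1·2 + 1, 2 = 2·1 + 0.
Back-substituting, 1 = 3 − 1·2 = 3 − (29 − 9·3) = −29 + 10·3 = −29 + 10·(438 − 15·29) = 10·438 − 151·29 = 10·438 − 151·(1343 − 3·438) = −151·1343 + 463·438; that is, 1343·(-151) + 438·463 = 1.
Times 93: 1343·(-14043) + 438·43059 = 93, so (-14043, 43059) solves it.
Adding 33·438 to p and subtracting 33·1343 from q gives the tidier solution (411, -1260).
Indeed 1343·411 + 438·(-1260) = 551973 − 551880 = 93.

p = 411, q = -1260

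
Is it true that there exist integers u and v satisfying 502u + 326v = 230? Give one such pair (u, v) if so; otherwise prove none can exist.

u = 118, v = -181

Since gcd(502, 326) = 2 and 230 = 2·115, Bézout's identity guarantees a solution.
Dividing through by 2 reduces the equation to 251u + 163v = 115.
Euclidean algorithm: 251 = 1·163 + 88, 163 = 1·88 + 75, 88 = 1·75 + 13, 75 = 5·13 + 10, 13 = 1·10 + 3, 10 = 3·3 + 1, 3 = 3·1 + 0.
Unwinding: 1 = 10 − 3·3 = 10 − 3·(13 − 1·10) = −3·13 + 4·10 = −3·13 + 4·(75 − 5·13) = 4·75 − 23·13 = 4·75 − 23·(88 − 1·75) = −23·88 + 27·75 = −23·88 + 27·(163 − 1·88) = 27·163 − 50·88 = 27·163 − 50·(251 − 1·163) = −50·251 + 77·163, i.e. 251·(-50) + 163·77 = 1.
Multiplying through by 115: u = (-50)·115 = -5750, v = 77·115 = 8855 is a solution.
Shifting by a multiple of (163, −251) keeps it a solution: u = -5750 + 36·163 = 118, v = 8855 − 36·251 = -181.
Check: 502·118 + 326·(-181) = 59236 − 59006 = 230. ✓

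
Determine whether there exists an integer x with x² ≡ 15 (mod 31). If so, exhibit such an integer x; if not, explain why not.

No, no such integer exists.

31 is prime, so by Euler's criterion 15 is a square mod 31 iff 15^((31−1)/2) = 15^15 ≡ 1 (mod 31).
Squaring successively (mod 31): 15^2 = 225 ≡ 8; 15^4 ≡ 8² = 64 ≡ 2; 15^8 ≡ 2² = 4 ≡ 4.
Since 15 = 8 + 4 + 2 + 1, 15^15 ≡ 4 · 2 · 8 · 15; multiplying out mod 31: 4·2 = 8 ≡ 8, then 8·8 = 64 ≡ 2, then 2·15 = 30 ≡ 30. Thus 15^15 ≡ 30 ≡ −1 (mod 31).
By Euler's criterion 15 is a quadratic non-residue mod 31: no x satisfies x² ≡ 15 (mod 31).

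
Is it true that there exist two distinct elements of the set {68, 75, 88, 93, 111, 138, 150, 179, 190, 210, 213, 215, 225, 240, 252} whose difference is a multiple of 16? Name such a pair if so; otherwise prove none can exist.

There is no such pair.

Two integers differ by a multiple of 16 exactly when they have the same residue mod 16. The residues are 68↦4, 75↦11, 88↦8, 93↦13, 111↦15, 138↦10, 150↦6, 179↦3, 190↦14, 210↦2, 213↦5, 215↦7, 225↦1, 240↦0, 252↦12.
No residue repeats among the 15 elements, so no pair has difference ≡ 0 (mod 16).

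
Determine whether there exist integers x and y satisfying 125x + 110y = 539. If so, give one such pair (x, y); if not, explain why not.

gcd(125, 110) = 5, so every integer of the form 125x + 110y is a multiple of 5.
But 539 = 5·107 + 4, so 5 ∤ 539.
So the equation is unsolvable over ℤ.

No, no such integers exist.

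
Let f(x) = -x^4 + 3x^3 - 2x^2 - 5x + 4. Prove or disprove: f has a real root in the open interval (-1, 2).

f(-1) = 3 and f(2) = -6, which have opposite signs.
f is continuous everywhere (it is a polynomial), in particular on [-1, 2].
By the Intermediate Value Theorem, f takes the value 0 somewhere in the open interval.

Such a root exists.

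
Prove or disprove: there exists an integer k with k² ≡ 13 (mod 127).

k = 34

k = 34 works: 34² = 1156, and 1156 − 13 = 1143 = 9·127.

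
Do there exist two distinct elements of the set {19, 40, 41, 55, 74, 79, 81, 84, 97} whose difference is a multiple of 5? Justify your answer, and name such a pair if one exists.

Yes: 19 and 74.

19 mod 5 = 4 and 74 mod 5 = 4, so 74 − 19 = 55 = 11·5.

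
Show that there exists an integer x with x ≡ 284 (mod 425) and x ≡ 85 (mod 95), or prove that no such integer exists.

No such integer exists.

Both moduli are multiples of 5 = gcd(425, 95), so any solution would satisfy x ≡ 284 and x ≡ 85 modulo 5 simultaneously.
But 284 mod 5 = 4 while 85 mod 5 = 0, a contradiction.
Therefore no such x exists.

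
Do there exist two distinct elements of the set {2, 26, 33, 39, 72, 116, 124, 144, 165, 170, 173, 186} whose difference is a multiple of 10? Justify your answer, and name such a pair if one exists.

2 mod 10 = 2 and 72 mod 10 = 2, so 72 − 2 = 70 = 7·10.

Yes: 2 and 72.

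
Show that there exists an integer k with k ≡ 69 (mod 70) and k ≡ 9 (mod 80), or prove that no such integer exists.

Here gcd(70, 80) = 10, and both 69 and 9 leave remainder 9 mod 10, so the system is consistent.
The integers ≡ 69 (mod 70) are 69, 139, 209, 279, 349, 419, 489, …; their remainders mod 80 are 69, 59, 49, 39, 29, 19, 9, so k = 489 is the first that is ≡ 9 (mod 80).
Indeed 489 ≡ 69 (mod 70) and 489 ≡ 9 (mod 80).

k = 489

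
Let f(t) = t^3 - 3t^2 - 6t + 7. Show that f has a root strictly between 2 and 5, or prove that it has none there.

f(2) = -9 and f(5) = 27, which have opposite signs.
f is continuous everywhere (it is a polynomial), in particular on [2, 5].
By the Intermediate Value Theorem f must vanish at some point of (2, 5).

Yes, f has a root in the interval.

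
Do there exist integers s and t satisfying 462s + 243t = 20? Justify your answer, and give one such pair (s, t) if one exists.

Both 462 and 243 are divisible by gcd(462, 243) = 3, hence so is any combination 462s + 243t.
However 20 leaves remainder 2 on division by 3.
Hence no integers s, t satisfy the equation.

No such integers exist.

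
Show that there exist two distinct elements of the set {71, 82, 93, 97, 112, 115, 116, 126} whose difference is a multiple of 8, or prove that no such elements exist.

Residues mod 8: 71↦7, 82↦2, 93↦5, 97↦1, 112↦0, 115↦3, 116↦4, 126↦6.
These 8 residues are pairwise different, hence no difference of two elements is divisible by 8.

No, no such pair exists.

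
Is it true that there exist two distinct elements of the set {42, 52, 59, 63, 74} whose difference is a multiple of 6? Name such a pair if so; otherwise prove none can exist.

Residues mod 6: 42↦0, 52↦4, 59↦5, 63↦3, 74↦2.
No residue repeats among the 5 elements, so no pair has difference ≡ 0 (mod 6).

There is no such pair.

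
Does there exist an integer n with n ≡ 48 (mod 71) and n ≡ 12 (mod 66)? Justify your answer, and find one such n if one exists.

gcd(71, 66) = 1, so the Chinese Remainder Theorem guarantees exactly one residue class mod 4686 satisfying both.
Any solution of the first congruence is n = 48 + 71t; substituting into the second, 71t ≡ 12 − 48 ≡ 30 (mod 66).
71 ≡ 5 (mod 66), so this reads 5t ≡ 30 (mod 66). Invert 5 mod 66 by the Euclidean algorithm: 66 = 13·5 + 1, 5 = 5·1 + 0; back-substituting, 1 = 66 − 13·5. Hence 5·(-13) ≡ 1, so 5⁻¹ ≡ -13 ≡ 53 (mod 66).
Multiplying by 53: t ≡ 53·30 = 1590 ≡ 6 (mod 66).
Taking t = 6 gives n = 48 + 71·6 = 474.
Verify: 474 = 6·71 + 48 and 474 = 7·66 + 12. ✓

n = 474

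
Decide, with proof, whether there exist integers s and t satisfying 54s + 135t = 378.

gcd(54, 135) = 27, and 27 divides 378, so integer solutions exist.
Dividing through by 27 reduces the equation to 2s + 5t = 14.
Dividing repeatedly: 5 = 2·2 + 1, 2 = 2·1 + 0.
Unwinding: 1 = 5 − 2·2, i.e. 2·(-2) + 5·1 = 1.
Times 14: 2·(-28) + 5·14 = 14, so (-28, 14) solves it.
Adding 6·5 to s and subtracting 6·2 from t gives the tidier solution (2, 2).
Indeed 54·2 + 135·2 = 108 + 270 = 378.

s = 2, t = 2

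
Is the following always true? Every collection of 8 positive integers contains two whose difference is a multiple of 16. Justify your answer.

No; for instance {28, 29, 30, 31, 32, 33, 34, 35} is a counterexample.

Take the 8 consecutive integers 28, 29, …, 35: their residues mod 16 are all distinct because 8 ≤ 16.
No two share a residue, so no pair has difference divisible by 16; the claim fails for this set.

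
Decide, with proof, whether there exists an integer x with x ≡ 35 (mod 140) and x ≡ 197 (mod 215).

Both moduli are multiples of 5 = gcd(140, 215), so any solution would satisfy x ≡ 35 and x ≡ 197 modulo 5 simultaneously.
But 35 mod 5 = 0 while 197 mod 5 = 2, a contradiction.
So no integer satisfies both congruences.

No such integer exists.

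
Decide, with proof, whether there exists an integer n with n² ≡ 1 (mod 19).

Take n = 18. Then 18² = 324 = 17·19 + 1, so 18² ≡ 1 (mod 19).

n = 18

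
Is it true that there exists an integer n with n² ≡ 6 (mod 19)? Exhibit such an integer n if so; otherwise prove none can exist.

Take n = 14. Then 14² = 196 = 10·19 + 6, so 14² ≡ 6 (mod 19).

n = 14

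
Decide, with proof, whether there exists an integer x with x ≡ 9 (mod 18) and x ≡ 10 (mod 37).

x = 639

Since 18 and 37 share no common factor, CRT says the pair of congruences has a solution (unique mod 666).
Write x = 9 + 18t and require 9 + 18t ≡ 10 (mod 37), i.e. 18t ≡ 1 (mod 37).
Note 18·35 = 630 ≡ 1 (mod 37) (as 630 − 1 = 17·37), so 18⁻¹ ≡ 35.
Therefore t ≡ 35·1 = 35 (mod 37).
Taking t = 35 gives x = 9 + 18·35 = 639.
Indeed 639 ≡ 9 (mod 18) and 639 ≡ 10 (mod 37).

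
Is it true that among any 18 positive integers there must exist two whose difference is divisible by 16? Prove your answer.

Each integer lies in one of the 16 residue classes modulo 16.
With 18 integers and only 16 classes, the pigeonhole principle forces two of them, say a and b, into the same class.
Their difference a − b is then a multiple of 16.

True.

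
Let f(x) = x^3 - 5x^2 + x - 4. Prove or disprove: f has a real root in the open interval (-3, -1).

f has no root in that interval.

f(-3) = -79 and f(-1) = -11, both negative, so a sign-change argument is unavailable; we show f keeps this sign on the whole interval.
Substitute x = -1 − u, where 0 < u < 2 on the interval. Expanding, f(-1 − u) = -u^3 - 8u^2 - 14u - 11.
The nonzero coefficients here are all negative, so for u > 0 every term is negative (or zero), and the constant term -11 is strictly negative.
Therefore f(x) < 0 throughout (-3, -1), and f has no zero there.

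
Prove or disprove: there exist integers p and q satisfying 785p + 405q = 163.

Both 785 and 405 are divisible by gcd(785, 405) = 5, hence so is any combination 785p + 405q.
However 163 leaves remainder 3 on division by 5.
Hence no integers p, q satisfy the equation.

There are no such integers.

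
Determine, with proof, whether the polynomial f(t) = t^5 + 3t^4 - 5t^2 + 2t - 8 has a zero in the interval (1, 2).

f(1) = -7 and f(2) = 56, which have opposite signs.
Since f is a polynomial it is continuous on [1, 2].
By the Intermediate Value Theorem, f takes the value 0 somewhere in the open interval.

Yes, f has a root in the interval.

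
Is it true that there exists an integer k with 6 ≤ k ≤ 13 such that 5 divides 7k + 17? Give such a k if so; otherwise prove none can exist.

For k = 6, 7, 8 the values 59, 66, 73 are not multiples of 5. At k = 9 we get 7·9 + 17 = 80, and 80 = 5·16.

k = 9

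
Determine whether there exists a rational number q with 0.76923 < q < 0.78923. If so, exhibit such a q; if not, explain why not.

Scale by 9: the interval becomes (6.92307, 7.10307), which contains the integer 7.
Hence 7/9 is a rational number with 0.76923 < 7/9 < 0.78923.

q = 7/9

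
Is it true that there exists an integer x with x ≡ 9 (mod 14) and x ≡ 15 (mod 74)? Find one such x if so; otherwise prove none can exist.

x = 163

The moduli are not coprime: gcd(14, 74) = 2. Compatibility requires 2 ∣ (15 − 9) = 6, which holds, so solutions exist.
Put x = 9 + 14t, so we need 14t ≡ 6 (mod 74), equivalently (divide by 2) 7t ≡ 3 (mod 37).
Since 7·16 = 112 = 3·37 + 1, the inverse of 7 mod 37 is 16.
Therefore t ≡ 16·3 = 48 ≡ 11 (mod 37).
Then x = 9 + 14·11 = 163.
Indeed 163 ≡ 9 (mod 14) and 163 ≡ 15 (mod 74).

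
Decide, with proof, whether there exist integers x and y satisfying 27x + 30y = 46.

No such integers exist.

Any value of 27x + 30y is a multiple of gcd(27, 30) = 3.
However 46 leaves remainder 1 on division by 3.
So the equation is unsolvable over ℤ.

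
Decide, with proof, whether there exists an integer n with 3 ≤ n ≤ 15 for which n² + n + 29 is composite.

n = 9

At n = 9: 9² + 9 + 29 = 119 = 7·17, which is composite.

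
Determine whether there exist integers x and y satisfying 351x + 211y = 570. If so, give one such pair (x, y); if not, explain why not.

x = 200, y = -330

351 and 211 are coprime, so 351x + 211y ranges over all of ℤ.
Run the Euclidean algorithm on 351 and 211: 351 = 1·211 + 140, 211 = 1·140 + 71, 140 = 1·71 + 69, 71 = 1·69 + 2, 69 = 34·2 + 1, 2 = 2·1 + 0.
Working back up the chain: 1 = 69 − 34·2 = 69 − 34·(71 − 1·69) = −34·71 + 35·69 = −34·71 + 35·(140 − 1·71) = 35·140 − 69·71 = 35·140 − 69·(211 − 1·140) = −69·211 + 104·140 = −69·211 + 104·(351 − 1·211) = 104·351 − 173·211. So 351·104 + 211·(-173) = 1.
Scaling by 570 gives the particular solution (x, y) = (59280, -98610).
Shifting by a multiple of (211, −351) keeps it a solution: x = 59280 − 280·211 = 200, y = -98610 + 280·351 = -330.
Indeed 351·200 + 211·(-330) = 70200 − 69630 = 570.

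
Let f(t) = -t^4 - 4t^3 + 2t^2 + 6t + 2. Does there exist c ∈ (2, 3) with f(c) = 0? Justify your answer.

No.

f(2) = -26 and f(3) = -151, both negative, so a sign-change argument is unavailable; we show f keeps this sign on the whole interval.
Shift to the endpoint 2: with t = 2 + u (0 < u < 1), one computes f(2 + u) = -u^4 - 12u^3 - 46u^2 - 66u - 26.
The nonzero coefficients here are all negative, so for u > 0 every term is negative (or zero), and the constant term -26 is strictly negative.
Therefore f(t) < 0 throughout (2, 3), and f has no zero there.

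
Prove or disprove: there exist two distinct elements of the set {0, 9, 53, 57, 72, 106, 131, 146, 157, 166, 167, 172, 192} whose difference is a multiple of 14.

Reduce each element modulo 14: 0↦0, 9↦9, 53↦11, 57↦1, 72↦2, 106↦8, 131↦5, 146↦6, 157↦3, 166↦12, 167↦13, 172↦4, 192↦10.
These 13 residues are pairwise different, hence no difference of two elements is divisible by 14.

No such pair exists.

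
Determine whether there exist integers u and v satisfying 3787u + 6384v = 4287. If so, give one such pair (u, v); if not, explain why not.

Both 3787 and 6384 are divisible by gcd(3787, 6384) = 7, hence so is any combination 3787u + 6384v.
But 4287 = 7·612 + 3, so 7 ∤ 4287.
Therefore 3787u + 6384v = 4287 has no solution in integers.

No such integers exist.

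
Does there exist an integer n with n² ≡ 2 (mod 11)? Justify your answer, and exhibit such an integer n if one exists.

There is no such integer.

Computing n² mod 11 for n = 0, 1, …, 5 (enough, by the symmetry n ↦ 11 − n) gives 0, 1, 4, 9, 5, 3.
So the quadratic residues mod 11 are {0, 1, 3, 4, 5, 9}, and 2 is not among them.
Hence no integer n has n² ≡ 2 (mod 11).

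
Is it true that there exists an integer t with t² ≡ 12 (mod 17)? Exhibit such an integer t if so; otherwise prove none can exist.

Computing t² mod 17 for t = 0, 1, …, 8 (enough, by the symmetry t ↦ 17 − t) gives 0, 1, 4, 9, 16, 8, 2, 15, 13.
So the quadratic residues mod 17 are {0, 1, 2, 4, 8, 9, 13, 15, 16}, and 12 is not among them.
Hence no integer t has t² ≡ 12 (mod 17).

No such integer exists.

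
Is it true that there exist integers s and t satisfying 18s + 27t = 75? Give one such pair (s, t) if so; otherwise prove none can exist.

No such integers exist.

Any value of 18s + 27t is a multiple of gcd(18, 27) = 9.
But 75 = 9·8 + 3, so 9 ∤ 75.
So the equation is unsolvable over ℤ.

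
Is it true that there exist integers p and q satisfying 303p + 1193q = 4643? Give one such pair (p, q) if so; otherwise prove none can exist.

p = 224, q = -53

303 and 1193 are coprime, so 303p + 1193q ranges over all of ℤ.
Euclidean algorithm: 1193 = 3·303 + 284, 303 = 1·284 + 19, 284 = 14·19 + 18, 19 = 1·18 + 1, 18 = 18·1 + 0.
Back-substituting, 1 = 19 − 1·18 = 19 − (284 − 14·19) = −284 + 15·19 = −284 + 15·(303 − 1·284) = 15·303 − 16·284 = 15·303 − 16·(1193 − 3·303) = −16·1193 + 63·303; that is, 303·63 + 1193·(-16) = 1.
Scaling by 4643 gives the particular solution (p, q) = (292509, -74288).
Shifting by a multiple of (1193, −303) keeps it a solution: p = 292509 − 245·1193 = 224, q = -74288 + 245·303 = -53.
Indeed 303·224 + 1193·(-53) = 67872 − 63229 = 4643.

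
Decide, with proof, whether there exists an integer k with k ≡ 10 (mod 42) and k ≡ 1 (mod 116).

Reduce both congruences modulo 2, which divides 42 and 116: they say k ≡ 10 (mod 2) and k ≡ 1 (mod 2).
These are incompatible: 10 − 1 = 9 is not divisible by 2.
Therefore no such k exists.

There is no such integer.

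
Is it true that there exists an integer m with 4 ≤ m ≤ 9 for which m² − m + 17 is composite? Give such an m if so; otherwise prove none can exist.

No, no such integer m in that range exists.

The values for m = 4, 5, …, 9 are 29, 37, 47, 59, 73, 89, and each of these is prime.
So no value in the range makes the expression composite.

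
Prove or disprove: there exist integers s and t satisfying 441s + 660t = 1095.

s = 215, t = -142

gcd(441, 660) = 3, and 3 divides 1095, so integer solutions exist.
Dividing through by 3 reduces the equation to 147s + 220t = 365.
Euclidean algorithm: 220 = 1·147 + 73, 147 = 2·73 + 1, 73 = 73·1 + 0.
Working back up the chain: 1 = 147 − 2·73 = 147 − 2·(220 − 1·147) = −2·220 + 3·147. So 147·3 + 220·(-2) = 1.
Scaling by 365 gives the particular solution (s, t) = (1095, -730).
Shifting by a multiple of (220, −147) keeps it a solution: s = 1095 − 4·220 = 215, t = -730 + 4·147 = -142.
Check: 441·215 + 660·(-142) = 94815 − 93720 = 1095. ✓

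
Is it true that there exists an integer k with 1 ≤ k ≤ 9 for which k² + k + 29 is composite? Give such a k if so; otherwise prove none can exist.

k = 7

At k = 7: 7² + 7 + 29 = 85 = 5·17, which is composite.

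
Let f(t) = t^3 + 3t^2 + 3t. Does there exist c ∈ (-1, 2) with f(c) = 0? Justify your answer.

f(-1) = -1 and f(2) = 26, which have opposite signs.
f is continuous everywhere (it is a polynomial), in particular on [-1, 2].
By the Intermediate Value Theorem f must vanish at some point of (-1, 2).

Such a root exists.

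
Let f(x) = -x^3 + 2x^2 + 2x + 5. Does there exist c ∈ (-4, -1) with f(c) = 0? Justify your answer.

No such root exists.

f(-4) = 93 and f(-1) = 6, both positive, so a sign-change argument is unavailable; we show f keeps this sign on the whole interval.
Substitute x = -1 − u, where 0 < u < 3 on the interval. Expanding, f(-1 − u) = u^3 + 5u^2 + 5u + 6.
The nonzero coefficients here are all positive, so for u > 0 every term is positive (or zero), and the constant term 6 is strictly positive.
Therefore f(x) > 0 throughout (-4, -1), and f has no zero there.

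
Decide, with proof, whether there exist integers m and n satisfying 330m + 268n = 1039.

No such integers exist.

Both 330 and 268 are divisible by gcd(330, 268) = 2, hence so is any combination 330m + 268n.
But 1039 is not a multiple of 2 (it leaves remainder 1).
Hence no integers m, n satisfy the equation.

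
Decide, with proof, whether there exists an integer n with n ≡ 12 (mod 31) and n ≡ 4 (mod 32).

Since 31 and 32 share no common factor, CRT says the pair of congruences has a solution (unique mod 992).
Write n = 12 + 31t and require 12 + 31t ≡ 4 (mod 32), i.e. 31t ≡ 24 (mod 32).
Since 31·31 = 961 = 30·32 + 1, the inverse of 31 mod 32 is 31.
Therefore t ≡ 31·24 = 744 ≡ 8 (mod 32).
With t = 8: n = 12 + 31·8 = 260.
Check: 260 mod 31 = 12, 260 mod 32 = 4. ✓

n = 260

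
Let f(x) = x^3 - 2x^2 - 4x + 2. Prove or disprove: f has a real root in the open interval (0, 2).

Yes, f has a root in the interval.

f(0) = 2 and f(2) = -6, which have opposite signs.
f is continuous everywhere (it is a polynomial), in particular on [0, 2].
By the Intermediate Value Theorem f must vanish at some point of (0, 2).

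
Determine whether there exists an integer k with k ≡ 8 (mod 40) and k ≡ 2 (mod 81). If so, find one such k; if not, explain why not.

k = 488

Since 40 and 81 share no common factor, CRT says the pair of congruences has a solution (unique mod 3240).
Write k = 8 + 40t and require 8 + 40t ≡ 2 (mod 81), i.e. 40t ≡ 75 (mod 81).
Invert 40 mod 81 by the Euclidean algorithm: 81 = 2·40 + 1, 40 = 40·1 + 0; back-substituting, 1 = 81 − 2·40. Hence 40·(-2) ≡ 1, so 40⁻¹ ≡ -2 ≡ 79 (mod 81).
Multiplying by 79: t ≡ 79·75 = 5925 ≡ 12 (mod 81).
With t = 12: k = 8 + 40·12 = 488.
Check: 488 mod 40 = 8, 488 mod 81 = 2. ✓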